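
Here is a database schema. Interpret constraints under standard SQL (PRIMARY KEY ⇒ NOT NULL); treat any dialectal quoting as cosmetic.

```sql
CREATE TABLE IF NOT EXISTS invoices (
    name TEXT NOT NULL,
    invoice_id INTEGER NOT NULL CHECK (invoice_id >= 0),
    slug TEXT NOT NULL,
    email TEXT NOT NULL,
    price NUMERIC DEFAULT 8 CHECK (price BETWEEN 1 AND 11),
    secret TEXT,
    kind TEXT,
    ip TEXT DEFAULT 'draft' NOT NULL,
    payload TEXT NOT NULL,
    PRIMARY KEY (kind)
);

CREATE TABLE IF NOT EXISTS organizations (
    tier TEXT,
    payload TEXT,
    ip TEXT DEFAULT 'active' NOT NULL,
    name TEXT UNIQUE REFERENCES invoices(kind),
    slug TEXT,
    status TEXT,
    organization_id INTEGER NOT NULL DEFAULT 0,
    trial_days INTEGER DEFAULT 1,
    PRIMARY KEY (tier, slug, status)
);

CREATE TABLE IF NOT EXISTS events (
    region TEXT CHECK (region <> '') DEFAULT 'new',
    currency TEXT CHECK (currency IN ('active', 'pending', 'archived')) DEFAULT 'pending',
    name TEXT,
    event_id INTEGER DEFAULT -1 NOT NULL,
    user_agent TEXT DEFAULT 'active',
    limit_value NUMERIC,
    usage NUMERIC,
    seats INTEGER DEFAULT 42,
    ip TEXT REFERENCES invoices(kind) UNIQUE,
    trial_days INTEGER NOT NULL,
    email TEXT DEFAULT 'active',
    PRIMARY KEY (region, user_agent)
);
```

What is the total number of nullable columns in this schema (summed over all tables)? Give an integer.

invoices: 2 nullable (price, secret — PK (kind) and explicit NOT NULL columns excluded).
organizations: 3 nullable (payload, name, trial_days — PK (tier, slug, status) and explicit NOT NULL columns excluded).
events: 7 nullable (currency, name, limit_value, usage, seats, ip, email — PK (region, user_agent) and explicit NOT NULL columns excluded).
Total: 2 + 3 + 7 = 12.

12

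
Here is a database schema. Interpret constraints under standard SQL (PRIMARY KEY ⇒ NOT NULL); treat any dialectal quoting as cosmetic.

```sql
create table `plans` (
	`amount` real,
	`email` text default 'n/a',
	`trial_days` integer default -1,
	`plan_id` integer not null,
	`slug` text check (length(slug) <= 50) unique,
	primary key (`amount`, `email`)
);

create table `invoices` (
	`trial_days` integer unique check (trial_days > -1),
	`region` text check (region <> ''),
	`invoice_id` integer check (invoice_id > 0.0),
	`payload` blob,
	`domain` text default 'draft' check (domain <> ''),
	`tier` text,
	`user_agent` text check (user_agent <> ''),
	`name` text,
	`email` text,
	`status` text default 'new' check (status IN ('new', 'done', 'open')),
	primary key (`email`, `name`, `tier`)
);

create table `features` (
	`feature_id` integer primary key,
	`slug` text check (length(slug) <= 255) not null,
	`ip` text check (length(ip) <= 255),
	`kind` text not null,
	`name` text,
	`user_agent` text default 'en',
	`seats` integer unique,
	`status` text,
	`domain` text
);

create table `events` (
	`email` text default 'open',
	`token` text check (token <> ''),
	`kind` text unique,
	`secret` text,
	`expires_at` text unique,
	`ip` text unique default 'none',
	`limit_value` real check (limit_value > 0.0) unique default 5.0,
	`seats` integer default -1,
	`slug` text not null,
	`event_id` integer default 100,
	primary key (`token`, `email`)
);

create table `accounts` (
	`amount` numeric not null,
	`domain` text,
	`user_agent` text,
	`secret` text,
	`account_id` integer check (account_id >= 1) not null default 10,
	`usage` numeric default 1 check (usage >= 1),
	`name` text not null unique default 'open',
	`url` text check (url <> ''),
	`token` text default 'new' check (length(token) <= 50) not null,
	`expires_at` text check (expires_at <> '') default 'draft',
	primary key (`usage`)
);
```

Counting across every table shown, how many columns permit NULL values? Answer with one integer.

plans: 2 nullable (trial_days, slug — PK (amount, email) and explicit NOT NULL columns excluded).
invoices: 7 nullable (trial_days, region, invoice_id, payload, domain, user_agent, status — PK (email, name, tier) and explicit NOT NULL columns excluded).
features: 6 nullable (ip, name, user_agent, seats, status, domain — PK (feature_id) and explicit NOT NULL columns excluded).
events: 7 nullable (kind, secret, expires_at, ip, limit_value, seats, event_id — PK (token, email) and explicit NOT NULL columns excluded).
accounts: 5 nullable (domain, user_agent, secret, url, expires_at — PK (usage) and explicit NOT NULL columns excluded).
Total: 2 + 7 + 6 + 7 + 5 = 27.

27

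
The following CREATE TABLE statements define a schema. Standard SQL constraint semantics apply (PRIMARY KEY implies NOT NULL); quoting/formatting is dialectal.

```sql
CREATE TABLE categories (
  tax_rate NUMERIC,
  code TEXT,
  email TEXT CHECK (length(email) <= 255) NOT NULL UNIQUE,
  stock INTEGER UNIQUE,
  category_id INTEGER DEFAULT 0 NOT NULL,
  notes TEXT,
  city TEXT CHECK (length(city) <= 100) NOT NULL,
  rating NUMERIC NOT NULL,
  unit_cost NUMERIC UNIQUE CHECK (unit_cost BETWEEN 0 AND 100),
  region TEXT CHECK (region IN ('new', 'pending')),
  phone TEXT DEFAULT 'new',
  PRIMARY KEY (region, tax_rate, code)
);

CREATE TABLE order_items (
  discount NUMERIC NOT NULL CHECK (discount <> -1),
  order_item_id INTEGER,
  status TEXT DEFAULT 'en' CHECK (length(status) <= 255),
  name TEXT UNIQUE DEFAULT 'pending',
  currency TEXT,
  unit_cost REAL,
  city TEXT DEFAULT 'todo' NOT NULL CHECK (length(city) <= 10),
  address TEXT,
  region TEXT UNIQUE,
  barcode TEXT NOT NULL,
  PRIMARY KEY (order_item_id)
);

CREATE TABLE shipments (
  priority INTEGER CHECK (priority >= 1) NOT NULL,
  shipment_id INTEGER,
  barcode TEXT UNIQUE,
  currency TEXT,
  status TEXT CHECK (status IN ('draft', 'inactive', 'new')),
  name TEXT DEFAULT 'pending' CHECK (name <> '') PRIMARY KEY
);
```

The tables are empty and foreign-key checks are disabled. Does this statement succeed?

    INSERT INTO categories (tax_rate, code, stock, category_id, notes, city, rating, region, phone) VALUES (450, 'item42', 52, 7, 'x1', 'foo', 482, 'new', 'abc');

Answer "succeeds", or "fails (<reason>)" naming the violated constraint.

email is omitted from the column list and has no DEFAULT, so it would receive NULL.
But email is declared NOT NULL.

fails (NOT NULL on email)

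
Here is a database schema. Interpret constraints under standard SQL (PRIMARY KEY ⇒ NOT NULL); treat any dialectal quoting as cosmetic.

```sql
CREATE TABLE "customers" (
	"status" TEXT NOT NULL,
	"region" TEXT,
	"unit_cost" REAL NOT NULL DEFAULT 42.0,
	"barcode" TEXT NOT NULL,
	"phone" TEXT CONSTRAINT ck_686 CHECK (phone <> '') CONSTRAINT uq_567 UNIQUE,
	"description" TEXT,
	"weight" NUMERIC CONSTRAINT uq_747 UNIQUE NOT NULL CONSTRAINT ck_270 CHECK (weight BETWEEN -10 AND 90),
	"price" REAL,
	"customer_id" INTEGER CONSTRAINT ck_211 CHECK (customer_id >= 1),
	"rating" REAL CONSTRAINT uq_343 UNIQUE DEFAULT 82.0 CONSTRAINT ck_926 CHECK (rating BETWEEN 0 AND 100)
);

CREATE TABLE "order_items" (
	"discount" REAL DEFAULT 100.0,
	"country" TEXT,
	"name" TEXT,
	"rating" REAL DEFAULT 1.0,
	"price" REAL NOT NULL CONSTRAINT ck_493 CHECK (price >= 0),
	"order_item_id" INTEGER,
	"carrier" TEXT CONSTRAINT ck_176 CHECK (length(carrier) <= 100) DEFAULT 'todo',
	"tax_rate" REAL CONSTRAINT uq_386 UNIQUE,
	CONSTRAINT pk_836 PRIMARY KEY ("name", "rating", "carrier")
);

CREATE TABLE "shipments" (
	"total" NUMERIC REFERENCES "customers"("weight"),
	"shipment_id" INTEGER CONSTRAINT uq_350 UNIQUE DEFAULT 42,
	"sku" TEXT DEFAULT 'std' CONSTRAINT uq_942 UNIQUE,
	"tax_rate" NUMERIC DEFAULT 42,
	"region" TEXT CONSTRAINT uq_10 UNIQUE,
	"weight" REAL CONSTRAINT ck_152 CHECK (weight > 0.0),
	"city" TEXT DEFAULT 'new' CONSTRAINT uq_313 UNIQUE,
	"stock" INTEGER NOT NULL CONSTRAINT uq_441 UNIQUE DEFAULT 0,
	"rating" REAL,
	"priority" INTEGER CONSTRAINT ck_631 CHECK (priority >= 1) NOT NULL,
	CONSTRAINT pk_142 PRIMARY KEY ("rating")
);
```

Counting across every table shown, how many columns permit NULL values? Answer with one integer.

customers: 6 nullable (region, phone, description, price, customer_id, rating — PK none and explicit NOT NULL columns excluded).
order_items: 4 nullable (discount, country, order_item_id, tax_rate — PK (name, rating, carrier) and explicit NOT NULL columns excluded).
shipments: 7 nullable (total, shipment_id, sku, tax_rate, region, weight, city — PK (rating) and explicit NOT NULL columns excluded).
Total: 6 + 4 + 7 = 17.

17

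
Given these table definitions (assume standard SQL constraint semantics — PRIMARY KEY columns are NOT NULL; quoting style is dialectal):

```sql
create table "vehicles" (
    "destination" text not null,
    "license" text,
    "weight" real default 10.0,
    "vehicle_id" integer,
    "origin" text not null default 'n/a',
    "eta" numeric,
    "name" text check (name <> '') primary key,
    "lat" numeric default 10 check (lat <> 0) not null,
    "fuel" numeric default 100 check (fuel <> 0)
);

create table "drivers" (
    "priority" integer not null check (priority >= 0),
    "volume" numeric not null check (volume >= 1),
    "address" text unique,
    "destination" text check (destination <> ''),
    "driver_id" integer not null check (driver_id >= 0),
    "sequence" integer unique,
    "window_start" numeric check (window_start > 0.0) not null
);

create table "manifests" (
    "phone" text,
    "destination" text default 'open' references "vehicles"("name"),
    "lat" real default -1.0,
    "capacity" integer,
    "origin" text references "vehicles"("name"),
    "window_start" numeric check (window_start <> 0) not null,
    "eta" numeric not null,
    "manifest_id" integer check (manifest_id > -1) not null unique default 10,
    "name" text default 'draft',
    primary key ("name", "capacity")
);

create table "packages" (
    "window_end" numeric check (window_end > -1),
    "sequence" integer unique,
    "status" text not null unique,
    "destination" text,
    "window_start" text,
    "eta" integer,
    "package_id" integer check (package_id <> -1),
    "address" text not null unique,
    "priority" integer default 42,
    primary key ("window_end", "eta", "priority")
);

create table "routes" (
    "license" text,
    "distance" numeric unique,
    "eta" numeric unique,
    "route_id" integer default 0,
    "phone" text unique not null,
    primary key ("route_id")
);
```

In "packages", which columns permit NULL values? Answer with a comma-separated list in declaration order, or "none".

- window_end: part of the PRIMARY KEY, which implies NOT NULL → not nullable.
- sequence: UNIQUE does not imply NOT NULL → nullable.
- status: declared NOT NULL → not nullable.
- destination: no NOT NULL constraint applies → nullable.
- window_start: no NOT NULL constraint applies → nullable.
- eta: part of the PRIMARY KEY, which implies NOT NULL → not nullable.
- package_id: CHECK does not forbid NULL (a CHECK constraint passes when its expression is NULL) → nullable.
- address: declared NOT NULL → not nullable.
- priority: part of the PRIMARY KEY, which implies NOT NULL → not nullable.

sequence, destination, window_start, package_id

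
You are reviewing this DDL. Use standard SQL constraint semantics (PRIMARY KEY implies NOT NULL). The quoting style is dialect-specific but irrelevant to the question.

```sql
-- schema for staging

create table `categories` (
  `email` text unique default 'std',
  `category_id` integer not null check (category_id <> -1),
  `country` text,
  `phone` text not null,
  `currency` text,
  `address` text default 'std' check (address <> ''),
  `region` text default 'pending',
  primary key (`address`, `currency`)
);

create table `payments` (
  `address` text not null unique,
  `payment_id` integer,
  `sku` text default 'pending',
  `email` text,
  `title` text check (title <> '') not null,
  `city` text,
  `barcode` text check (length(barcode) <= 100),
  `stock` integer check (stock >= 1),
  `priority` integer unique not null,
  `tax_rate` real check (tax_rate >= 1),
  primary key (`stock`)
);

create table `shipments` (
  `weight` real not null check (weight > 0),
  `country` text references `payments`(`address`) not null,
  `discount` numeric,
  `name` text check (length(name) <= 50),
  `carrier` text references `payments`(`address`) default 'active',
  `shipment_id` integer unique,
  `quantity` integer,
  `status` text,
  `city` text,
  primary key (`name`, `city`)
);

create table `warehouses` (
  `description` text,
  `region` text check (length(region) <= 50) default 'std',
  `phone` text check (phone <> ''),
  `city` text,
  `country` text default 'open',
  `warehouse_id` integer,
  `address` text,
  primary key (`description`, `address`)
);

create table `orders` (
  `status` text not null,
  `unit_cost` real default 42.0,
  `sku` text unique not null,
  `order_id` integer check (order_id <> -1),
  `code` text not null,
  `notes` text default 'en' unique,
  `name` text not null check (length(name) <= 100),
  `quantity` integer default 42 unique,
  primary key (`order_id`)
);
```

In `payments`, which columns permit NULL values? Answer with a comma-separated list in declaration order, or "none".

- address: declared NOT NULL → not nullable.
- payment_id: no NOT NULL constraint applies → nullable.
- sku: DEFAULT only fills an omitted column; an explicit NULL is still allowed → nullable.
- email: no NOT NULL constraint applies → nullable.
- title: declared NOT NULL → not nullable.
- city: no NOT NULL constraint applies → nullable.
- barcode: CHECK does not forbid NULL (a CHECK constraint passes when its expression is NULL) → nullable.
- stock: part of the PRIMARY KEY, which implies NOT NULL → not nullable.
- priority: declared NOT NULL → not nullable.
- tax_rate: CHECK does not forbid NULL (a CHECK constraint passes when its expression is NULL) → nullable.

payment_id, sku, email, city, barcode, tax_rate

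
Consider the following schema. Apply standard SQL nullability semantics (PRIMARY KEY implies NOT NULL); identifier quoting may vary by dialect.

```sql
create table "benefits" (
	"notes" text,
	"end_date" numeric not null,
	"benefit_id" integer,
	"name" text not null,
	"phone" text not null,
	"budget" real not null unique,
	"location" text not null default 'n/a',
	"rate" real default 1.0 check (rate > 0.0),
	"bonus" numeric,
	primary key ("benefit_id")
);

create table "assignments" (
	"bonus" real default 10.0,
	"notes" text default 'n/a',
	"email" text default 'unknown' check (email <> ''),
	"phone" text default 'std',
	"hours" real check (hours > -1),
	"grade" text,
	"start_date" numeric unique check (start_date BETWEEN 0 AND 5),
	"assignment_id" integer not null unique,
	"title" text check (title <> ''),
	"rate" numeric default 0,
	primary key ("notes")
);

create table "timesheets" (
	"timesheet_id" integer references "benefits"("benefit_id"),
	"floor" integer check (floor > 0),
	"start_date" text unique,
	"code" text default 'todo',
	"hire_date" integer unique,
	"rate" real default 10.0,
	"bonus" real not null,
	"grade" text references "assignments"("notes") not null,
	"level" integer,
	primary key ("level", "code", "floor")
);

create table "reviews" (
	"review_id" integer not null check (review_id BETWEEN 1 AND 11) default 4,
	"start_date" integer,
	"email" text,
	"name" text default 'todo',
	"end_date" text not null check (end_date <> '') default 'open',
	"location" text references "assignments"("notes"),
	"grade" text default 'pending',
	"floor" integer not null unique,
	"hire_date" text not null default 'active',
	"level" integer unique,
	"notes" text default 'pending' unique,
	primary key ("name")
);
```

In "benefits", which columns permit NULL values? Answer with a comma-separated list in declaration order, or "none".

notes, rate, bonus

- notes: no NOT NULL constraint applies → nullable.
- end_date: declared NOT NULL → not nullable.
- benefit_id: part of the PRIMARY KEY, which implies NOT NULL → not nullable.
- name: declared NOT NULL → not nullable.
- phone: declared NOT NULL → not nullable.
- budget: declared NOT NULL → not nullable.
- location: declared NOT NULL → not nullable.
- rate: CHECK does not forbid NULL (a CHECK constraint passes when its expression is NULL) → nullable.
- bonus: no NOT NULL constraint applies → nullable.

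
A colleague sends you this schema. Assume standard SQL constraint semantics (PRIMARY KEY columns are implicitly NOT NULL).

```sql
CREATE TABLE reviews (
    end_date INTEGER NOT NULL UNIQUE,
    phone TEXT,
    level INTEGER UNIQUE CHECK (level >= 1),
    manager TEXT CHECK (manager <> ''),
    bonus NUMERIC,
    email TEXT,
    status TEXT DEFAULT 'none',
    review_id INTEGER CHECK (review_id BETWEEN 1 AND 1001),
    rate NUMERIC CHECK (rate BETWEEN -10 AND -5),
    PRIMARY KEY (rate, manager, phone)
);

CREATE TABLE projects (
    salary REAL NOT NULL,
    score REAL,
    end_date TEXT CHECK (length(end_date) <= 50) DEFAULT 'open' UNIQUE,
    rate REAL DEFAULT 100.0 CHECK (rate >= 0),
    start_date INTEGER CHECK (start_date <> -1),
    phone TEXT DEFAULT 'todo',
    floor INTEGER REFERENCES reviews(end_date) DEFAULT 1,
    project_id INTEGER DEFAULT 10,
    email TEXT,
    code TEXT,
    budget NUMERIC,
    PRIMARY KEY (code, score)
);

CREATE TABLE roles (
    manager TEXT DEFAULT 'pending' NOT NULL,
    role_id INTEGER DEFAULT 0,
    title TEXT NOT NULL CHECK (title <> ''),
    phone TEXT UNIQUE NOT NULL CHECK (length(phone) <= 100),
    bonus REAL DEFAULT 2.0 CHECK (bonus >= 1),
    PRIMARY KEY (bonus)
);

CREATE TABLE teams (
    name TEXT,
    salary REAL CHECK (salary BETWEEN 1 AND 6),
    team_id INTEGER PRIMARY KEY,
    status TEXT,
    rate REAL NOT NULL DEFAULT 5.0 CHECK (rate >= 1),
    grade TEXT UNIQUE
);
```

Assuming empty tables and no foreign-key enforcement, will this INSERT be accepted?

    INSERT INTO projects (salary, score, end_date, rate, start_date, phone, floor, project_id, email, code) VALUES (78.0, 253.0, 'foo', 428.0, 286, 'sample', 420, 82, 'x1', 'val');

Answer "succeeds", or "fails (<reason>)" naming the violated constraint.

succeeds

NOT NULL columns: code is supplied; salary is supplied; score is supplied.
CHECK constraints: 'foo' satisfies (length(end_date) <= 50); 428.0 satisfies (rate >= 0); 286 satisfies (start_date <> -1).
No constraint is violated.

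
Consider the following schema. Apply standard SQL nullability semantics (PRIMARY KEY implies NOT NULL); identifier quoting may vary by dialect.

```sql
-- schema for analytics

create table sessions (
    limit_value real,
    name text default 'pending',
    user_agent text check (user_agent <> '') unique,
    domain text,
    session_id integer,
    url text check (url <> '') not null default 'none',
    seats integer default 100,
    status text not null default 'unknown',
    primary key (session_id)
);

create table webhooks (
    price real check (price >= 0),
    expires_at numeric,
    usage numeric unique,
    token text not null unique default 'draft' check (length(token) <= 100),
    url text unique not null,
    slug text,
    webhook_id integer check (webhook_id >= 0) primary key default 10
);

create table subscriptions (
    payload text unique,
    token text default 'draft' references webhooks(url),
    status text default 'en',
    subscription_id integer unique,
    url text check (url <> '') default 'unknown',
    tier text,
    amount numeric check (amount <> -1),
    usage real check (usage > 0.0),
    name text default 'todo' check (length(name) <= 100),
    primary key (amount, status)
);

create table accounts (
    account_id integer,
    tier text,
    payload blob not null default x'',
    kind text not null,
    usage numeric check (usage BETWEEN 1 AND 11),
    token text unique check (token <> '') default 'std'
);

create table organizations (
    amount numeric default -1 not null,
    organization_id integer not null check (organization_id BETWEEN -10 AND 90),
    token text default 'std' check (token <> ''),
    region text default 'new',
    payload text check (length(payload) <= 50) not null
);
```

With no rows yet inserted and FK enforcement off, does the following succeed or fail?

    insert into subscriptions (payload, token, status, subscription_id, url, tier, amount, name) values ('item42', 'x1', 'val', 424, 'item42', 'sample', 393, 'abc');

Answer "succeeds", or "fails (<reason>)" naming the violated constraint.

succeeds

NOT NULL columns: amount is supplied; status is supplied.
CHECK constraints: 'item42' satisfies (url <> ''); 393 satisfies (amount <> -1); 'abc' satisfies (length(name) <= 100).
No constraint is violated.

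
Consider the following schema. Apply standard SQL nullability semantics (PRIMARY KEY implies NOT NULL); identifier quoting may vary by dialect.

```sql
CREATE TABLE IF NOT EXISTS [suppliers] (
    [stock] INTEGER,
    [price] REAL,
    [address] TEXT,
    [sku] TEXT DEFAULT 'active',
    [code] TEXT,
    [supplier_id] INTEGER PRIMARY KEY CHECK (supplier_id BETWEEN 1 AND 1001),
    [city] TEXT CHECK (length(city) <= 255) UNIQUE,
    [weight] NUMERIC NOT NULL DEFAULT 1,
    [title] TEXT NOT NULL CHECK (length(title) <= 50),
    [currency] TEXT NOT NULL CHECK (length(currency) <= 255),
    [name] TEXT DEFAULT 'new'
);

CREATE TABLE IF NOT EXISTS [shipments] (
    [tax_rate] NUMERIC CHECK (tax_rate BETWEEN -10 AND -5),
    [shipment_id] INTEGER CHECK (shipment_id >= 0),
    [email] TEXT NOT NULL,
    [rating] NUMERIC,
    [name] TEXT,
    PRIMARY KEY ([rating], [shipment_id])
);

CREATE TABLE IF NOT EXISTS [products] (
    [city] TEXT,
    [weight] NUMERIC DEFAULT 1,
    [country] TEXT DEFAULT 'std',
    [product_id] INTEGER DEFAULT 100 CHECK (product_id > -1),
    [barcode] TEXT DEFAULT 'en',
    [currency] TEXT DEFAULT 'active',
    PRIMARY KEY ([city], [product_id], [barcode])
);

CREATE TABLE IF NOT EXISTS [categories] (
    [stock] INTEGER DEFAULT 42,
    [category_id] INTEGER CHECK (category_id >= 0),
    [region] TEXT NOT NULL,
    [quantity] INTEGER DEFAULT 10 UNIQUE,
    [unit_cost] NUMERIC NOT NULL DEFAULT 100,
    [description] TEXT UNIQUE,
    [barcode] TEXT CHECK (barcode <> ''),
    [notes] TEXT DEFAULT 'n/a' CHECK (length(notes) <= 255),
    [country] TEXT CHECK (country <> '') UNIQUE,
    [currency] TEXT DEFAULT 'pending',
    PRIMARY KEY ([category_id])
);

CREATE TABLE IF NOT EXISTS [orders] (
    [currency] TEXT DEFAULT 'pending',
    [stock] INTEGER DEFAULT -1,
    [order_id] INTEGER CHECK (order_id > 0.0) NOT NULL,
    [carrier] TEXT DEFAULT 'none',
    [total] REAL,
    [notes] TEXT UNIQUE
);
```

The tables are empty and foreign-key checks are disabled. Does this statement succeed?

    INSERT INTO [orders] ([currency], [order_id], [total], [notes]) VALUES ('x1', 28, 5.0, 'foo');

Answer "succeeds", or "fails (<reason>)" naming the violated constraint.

succeeds

NOT NULL columns: order_id is supplied.
CHECK constraints: 28 satisfies (order_id > 0.0).
No constraint is violated.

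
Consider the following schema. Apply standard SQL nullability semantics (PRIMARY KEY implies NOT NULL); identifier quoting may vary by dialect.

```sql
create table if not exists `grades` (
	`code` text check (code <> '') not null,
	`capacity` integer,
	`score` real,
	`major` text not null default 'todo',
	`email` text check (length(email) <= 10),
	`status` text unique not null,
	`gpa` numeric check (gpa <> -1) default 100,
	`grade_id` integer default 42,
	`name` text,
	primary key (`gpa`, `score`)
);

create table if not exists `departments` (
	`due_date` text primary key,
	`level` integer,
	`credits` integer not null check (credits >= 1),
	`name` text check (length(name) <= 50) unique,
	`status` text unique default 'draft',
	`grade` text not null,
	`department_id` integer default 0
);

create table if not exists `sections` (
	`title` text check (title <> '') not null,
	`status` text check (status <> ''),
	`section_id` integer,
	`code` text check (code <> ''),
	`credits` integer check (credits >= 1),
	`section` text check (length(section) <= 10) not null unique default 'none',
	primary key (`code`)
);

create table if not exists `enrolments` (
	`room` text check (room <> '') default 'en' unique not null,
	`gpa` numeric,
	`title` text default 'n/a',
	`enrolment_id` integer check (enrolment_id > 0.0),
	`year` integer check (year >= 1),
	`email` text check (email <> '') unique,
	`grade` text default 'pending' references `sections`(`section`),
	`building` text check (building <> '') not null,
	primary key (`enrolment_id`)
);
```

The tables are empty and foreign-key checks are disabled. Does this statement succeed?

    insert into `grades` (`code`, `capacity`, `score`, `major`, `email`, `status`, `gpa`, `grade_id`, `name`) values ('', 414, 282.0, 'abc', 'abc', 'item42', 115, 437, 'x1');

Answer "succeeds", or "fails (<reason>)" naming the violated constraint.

The value '' for code violates CHECK (code <> '').

fails (CHECK on code)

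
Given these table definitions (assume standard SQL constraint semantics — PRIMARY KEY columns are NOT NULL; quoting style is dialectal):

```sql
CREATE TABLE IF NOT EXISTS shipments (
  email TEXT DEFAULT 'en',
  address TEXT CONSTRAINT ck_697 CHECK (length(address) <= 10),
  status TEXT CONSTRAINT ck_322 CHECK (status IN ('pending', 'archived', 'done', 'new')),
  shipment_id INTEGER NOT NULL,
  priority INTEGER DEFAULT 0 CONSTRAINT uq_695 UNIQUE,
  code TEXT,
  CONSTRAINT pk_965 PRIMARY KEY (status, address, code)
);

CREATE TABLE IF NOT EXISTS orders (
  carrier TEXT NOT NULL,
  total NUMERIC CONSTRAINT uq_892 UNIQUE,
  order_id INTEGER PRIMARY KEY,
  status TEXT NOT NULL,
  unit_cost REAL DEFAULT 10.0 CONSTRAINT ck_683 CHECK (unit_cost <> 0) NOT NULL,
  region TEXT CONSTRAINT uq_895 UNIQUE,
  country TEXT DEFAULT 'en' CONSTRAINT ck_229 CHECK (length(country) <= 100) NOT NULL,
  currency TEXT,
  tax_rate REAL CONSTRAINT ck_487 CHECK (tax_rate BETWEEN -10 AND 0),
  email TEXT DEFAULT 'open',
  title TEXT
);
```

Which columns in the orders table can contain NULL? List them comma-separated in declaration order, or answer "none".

total, region, currency, tax_rate, email, title

- carrier: declared NOT NULL → not nullable.
- total: UNIQUE does not imply NOT NULL → nullable.
- order_id: part of the PRIMARY KEY, which implies NOT NULL → not nullable.
- status: declared NOT NULL → not nullable.
- unit_cost: declared NOT NULL → not nullable.
- region: UNIQUE does not imply NOT NULL → nullable.
- country: declared NOT NULL → not nullable.
- currency: no NOT NULL constraint applies → nullable.
- tax_rate: CHECK does not forbid NULL (a CHECK constraint passes when its expression is NULL) → nullable.
- email: DEFAULT only fills an omitted column; an explicit NULL is still allowed → nullable.
- title: no NOT NULL constraint applies → nullable.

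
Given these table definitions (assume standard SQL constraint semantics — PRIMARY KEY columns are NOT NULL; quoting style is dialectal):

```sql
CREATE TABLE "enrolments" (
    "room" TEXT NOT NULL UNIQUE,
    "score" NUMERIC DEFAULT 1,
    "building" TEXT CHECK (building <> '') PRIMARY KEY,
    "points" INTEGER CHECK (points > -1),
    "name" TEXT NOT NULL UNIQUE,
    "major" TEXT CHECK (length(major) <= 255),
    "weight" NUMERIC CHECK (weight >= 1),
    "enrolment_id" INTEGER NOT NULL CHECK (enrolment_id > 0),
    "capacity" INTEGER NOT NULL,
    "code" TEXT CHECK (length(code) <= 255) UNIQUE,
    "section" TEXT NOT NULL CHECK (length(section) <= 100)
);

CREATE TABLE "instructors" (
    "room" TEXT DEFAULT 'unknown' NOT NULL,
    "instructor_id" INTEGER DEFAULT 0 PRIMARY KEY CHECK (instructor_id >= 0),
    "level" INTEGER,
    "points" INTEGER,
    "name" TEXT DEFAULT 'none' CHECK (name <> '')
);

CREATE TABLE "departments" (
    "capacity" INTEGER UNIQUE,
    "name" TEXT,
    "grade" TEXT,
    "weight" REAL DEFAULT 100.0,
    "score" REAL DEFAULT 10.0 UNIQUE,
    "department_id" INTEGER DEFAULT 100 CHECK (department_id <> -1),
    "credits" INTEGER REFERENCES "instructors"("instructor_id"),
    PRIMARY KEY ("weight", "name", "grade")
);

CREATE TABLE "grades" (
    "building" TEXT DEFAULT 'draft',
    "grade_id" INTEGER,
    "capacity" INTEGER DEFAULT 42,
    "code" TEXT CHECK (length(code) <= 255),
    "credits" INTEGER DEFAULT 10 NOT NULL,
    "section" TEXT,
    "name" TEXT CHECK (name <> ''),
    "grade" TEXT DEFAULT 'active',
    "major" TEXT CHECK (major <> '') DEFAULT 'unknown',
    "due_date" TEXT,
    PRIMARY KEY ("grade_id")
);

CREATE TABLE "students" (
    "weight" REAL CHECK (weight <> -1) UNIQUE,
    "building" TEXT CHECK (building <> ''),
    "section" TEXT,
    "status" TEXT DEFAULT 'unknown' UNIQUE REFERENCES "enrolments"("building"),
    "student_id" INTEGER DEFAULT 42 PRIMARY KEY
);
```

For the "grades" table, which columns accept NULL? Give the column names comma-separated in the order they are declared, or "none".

- building: DEFAULT only fills an omitted column; an explicit NULL is still allowed → nullable.
- grade_id: part of the PRIMARY KEY, which implies NOT NULL → not nullable.
- capacity: DEFAULT only fills an omitted column; an explicit NULL is still allowed → nullable.
- code: CHECK does not forbid NULL (a CHECK constraint passes when its expression is NULL) → nullable.
- credits: declared NOT NULL → not nullable.
- section: no NOT NULL constraint applies → nullable.
- name: CHECK does not forbid NULL (a CHECK constraint passes when its expression is NULL) → nullable.
- grade: DEFAULT only fills an omitted column; an explicit NULL is still allowed → nullable.
- major: CHECK does not forbid NULL (a CHECK constraint passes when its expression is NULL) → nullable.
- due_date: no NOT NULL constraint applies → nullable.

building, capacity, code, section, name, grade, major, due_date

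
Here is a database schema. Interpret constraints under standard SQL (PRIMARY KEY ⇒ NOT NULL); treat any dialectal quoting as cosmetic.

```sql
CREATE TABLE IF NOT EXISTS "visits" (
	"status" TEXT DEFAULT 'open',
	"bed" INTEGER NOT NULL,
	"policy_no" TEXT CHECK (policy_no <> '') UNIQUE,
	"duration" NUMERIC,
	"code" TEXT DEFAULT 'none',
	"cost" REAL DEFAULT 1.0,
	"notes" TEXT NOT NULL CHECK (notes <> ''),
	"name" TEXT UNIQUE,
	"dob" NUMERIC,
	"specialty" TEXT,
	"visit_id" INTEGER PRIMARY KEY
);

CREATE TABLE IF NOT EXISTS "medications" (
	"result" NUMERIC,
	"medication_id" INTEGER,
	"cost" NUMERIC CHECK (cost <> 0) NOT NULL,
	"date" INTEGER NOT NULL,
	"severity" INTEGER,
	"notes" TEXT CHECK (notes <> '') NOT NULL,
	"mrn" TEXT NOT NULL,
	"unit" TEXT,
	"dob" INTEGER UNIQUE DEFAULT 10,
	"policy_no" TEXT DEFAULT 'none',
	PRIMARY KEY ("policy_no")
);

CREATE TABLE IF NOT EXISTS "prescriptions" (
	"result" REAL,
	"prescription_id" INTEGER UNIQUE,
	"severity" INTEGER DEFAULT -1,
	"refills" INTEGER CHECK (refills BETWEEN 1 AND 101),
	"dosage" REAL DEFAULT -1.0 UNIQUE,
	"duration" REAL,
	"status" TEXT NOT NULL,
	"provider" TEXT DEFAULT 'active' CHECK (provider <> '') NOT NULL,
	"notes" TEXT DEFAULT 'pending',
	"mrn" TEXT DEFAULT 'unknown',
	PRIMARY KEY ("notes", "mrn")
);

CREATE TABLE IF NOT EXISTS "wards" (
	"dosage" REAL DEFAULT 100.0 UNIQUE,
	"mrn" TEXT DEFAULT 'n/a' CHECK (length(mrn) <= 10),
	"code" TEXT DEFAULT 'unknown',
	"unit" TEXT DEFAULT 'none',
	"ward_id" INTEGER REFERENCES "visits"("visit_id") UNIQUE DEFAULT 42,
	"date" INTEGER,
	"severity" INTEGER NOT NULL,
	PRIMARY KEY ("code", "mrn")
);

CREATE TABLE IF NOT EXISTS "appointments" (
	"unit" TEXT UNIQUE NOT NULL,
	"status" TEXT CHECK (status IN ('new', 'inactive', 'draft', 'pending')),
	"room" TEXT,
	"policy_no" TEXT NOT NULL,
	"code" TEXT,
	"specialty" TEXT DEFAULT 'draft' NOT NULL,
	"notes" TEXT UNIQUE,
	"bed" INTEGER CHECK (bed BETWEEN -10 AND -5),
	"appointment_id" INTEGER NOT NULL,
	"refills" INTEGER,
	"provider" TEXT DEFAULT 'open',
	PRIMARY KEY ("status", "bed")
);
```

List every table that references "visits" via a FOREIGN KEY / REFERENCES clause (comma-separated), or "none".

- wards.ward_id references visits(visit_id).

wards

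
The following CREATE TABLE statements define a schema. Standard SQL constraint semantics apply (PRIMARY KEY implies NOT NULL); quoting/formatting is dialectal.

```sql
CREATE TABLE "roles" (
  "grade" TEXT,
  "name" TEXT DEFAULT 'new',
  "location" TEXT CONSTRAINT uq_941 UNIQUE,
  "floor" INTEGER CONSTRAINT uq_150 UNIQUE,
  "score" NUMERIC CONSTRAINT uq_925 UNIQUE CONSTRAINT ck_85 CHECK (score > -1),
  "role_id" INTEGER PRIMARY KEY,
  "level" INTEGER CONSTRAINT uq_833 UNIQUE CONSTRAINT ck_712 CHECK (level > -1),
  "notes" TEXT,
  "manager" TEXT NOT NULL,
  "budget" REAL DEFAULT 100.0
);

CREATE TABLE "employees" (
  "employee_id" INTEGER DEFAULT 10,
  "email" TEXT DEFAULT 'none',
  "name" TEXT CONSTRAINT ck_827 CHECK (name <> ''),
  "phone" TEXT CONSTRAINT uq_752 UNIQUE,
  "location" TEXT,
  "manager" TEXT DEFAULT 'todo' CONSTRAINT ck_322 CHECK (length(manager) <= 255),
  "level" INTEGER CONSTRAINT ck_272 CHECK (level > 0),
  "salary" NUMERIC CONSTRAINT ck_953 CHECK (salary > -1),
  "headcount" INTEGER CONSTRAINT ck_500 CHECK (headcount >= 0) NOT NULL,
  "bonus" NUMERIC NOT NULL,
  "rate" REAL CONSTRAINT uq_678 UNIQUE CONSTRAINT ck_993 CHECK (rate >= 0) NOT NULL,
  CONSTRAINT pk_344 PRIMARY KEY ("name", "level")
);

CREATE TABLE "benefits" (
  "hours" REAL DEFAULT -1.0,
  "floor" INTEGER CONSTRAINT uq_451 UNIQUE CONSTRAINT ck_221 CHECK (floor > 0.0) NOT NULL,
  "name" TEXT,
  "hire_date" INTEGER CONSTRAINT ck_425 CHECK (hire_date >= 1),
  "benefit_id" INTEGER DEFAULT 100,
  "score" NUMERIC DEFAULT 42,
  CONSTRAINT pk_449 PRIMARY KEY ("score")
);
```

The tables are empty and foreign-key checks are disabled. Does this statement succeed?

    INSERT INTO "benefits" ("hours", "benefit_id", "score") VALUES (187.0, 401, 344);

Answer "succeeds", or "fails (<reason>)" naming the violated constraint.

fails (NOT NULL on floor)

floor is omitted from the column list and has no DEFAULT, so it would receive NULL.
But floor is declared NOT NULL.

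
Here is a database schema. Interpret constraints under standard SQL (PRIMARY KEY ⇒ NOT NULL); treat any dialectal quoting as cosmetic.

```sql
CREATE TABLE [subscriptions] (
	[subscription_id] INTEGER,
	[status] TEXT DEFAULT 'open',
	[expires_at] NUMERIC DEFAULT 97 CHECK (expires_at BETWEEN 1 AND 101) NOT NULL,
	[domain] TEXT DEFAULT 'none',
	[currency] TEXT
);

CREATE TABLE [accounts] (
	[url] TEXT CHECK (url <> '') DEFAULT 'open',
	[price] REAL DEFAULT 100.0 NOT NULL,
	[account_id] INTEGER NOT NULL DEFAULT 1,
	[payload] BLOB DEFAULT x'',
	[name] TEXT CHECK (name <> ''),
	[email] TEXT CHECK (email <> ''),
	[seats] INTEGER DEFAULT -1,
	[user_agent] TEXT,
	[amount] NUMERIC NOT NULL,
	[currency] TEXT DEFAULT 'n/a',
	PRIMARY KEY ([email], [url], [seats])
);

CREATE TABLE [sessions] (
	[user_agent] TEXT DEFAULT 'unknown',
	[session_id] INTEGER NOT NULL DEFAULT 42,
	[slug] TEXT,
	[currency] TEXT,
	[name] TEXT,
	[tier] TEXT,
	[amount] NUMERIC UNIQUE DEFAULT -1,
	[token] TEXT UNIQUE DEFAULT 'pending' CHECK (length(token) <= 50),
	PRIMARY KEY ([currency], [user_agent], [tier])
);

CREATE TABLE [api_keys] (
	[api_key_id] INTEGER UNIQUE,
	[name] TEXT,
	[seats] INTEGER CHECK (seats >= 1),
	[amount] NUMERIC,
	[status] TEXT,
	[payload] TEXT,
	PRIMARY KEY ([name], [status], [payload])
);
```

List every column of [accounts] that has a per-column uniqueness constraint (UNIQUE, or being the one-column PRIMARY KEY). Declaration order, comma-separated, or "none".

none

- url: part of a composite PRIMARY KEY — only the tuple is unique, not this column on its own.
- price: no UNIQUE or single-column PK constraint.
- account_id: no UNIQUE or single-column PK constraint.
- payload: no UNIQUE or single-column PK constraint.
- name: no UNIQUE or single-column PK constraint.
- email: part of a composite PRIMARY KEY — only the tuple is unique, not this column on its own.
- seats: part of a composite PRIMARY KEY — only the tuple is unique, not this column on its own.
- user_agent: no UNIQUE or single-column PK constraint.
- amount: no UNIQUE or single-column PK constraint.
- currency: no UNIQUE or single-column PK constraint.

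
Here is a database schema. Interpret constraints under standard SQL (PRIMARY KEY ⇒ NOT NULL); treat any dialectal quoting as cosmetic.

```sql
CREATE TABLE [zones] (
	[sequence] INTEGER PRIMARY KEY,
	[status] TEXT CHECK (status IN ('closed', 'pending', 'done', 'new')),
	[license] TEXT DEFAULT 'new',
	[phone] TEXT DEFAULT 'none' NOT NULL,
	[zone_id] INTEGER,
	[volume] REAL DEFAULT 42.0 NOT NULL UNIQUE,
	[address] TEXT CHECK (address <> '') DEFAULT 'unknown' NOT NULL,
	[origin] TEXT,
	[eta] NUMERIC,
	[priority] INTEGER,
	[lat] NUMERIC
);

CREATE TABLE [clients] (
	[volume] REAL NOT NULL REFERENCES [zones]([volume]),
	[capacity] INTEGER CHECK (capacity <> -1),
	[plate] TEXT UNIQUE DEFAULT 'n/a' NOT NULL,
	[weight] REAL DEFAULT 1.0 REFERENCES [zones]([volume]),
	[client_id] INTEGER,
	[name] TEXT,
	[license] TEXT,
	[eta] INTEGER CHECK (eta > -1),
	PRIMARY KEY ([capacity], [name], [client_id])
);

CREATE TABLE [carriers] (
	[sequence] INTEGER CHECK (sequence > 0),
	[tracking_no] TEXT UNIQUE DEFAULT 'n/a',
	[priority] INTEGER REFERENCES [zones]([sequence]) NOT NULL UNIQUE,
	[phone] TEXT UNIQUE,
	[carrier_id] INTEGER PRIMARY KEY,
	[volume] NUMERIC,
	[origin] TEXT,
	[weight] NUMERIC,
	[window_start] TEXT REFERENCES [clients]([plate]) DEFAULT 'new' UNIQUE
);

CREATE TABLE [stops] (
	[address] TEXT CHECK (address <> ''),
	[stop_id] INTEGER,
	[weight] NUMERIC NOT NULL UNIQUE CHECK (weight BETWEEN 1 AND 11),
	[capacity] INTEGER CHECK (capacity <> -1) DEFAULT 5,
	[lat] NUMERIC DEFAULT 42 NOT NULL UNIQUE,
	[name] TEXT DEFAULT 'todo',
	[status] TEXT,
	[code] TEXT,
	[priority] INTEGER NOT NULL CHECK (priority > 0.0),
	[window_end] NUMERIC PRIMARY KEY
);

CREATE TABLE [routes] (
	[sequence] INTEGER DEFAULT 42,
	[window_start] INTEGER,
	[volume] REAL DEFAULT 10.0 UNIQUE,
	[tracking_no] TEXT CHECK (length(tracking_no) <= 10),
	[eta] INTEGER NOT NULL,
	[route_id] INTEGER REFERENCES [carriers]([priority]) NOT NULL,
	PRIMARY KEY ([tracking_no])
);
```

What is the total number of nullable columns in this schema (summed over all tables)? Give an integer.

zones: 7 nullable (status, license, zone_id, origin, eta, priority, lat — PK (sequence) and explicit NOT NULL columns excluded).
clients: 3 nullable (weight, license, eta — PK (capacity, name, client_id) and explicit NOT NULL columns excluded).
carriers: 7 nullable (sequence, tracking_no, phone, volume, origin, weight, window_start — PK (carrier_id) and explicit NOT NULL columns excluded).
stops: 6 nullable (address, stop_id, capacity, name, status, code — PK (window_end) and explicit NOT NULL columns excluded).
routes: 3 nullable (sequence, window_start, volume — PK (tracking_no) and explicit NOT NULL columns excluded).
Total: 7 + 3 + 7 + 6 + 3 = 26.

26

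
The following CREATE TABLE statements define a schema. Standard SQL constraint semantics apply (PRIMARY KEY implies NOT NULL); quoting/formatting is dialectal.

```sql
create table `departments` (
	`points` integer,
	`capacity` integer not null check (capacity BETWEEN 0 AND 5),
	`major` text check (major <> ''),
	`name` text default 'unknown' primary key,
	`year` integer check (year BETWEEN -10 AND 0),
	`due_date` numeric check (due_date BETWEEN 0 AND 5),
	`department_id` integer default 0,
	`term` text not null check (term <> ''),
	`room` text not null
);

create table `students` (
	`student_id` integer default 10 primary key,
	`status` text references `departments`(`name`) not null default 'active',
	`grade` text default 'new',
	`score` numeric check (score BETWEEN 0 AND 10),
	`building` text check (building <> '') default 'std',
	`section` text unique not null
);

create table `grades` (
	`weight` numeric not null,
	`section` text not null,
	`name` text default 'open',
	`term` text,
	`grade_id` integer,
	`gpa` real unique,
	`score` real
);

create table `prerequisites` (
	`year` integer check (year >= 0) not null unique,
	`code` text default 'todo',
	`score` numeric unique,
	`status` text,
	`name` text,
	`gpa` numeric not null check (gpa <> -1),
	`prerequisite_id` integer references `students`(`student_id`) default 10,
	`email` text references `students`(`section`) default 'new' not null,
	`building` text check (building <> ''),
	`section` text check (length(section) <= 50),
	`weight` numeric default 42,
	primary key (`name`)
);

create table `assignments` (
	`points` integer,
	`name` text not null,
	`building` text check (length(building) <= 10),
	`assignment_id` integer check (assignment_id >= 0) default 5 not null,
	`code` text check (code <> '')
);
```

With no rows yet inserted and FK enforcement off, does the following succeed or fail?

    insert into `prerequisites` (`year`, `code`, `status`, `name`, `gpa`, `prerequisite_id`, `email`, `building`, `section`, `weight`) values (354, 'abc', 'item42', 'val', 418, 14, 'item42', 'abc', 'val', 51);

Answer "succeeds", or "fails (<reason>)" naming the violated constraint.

succeeds

NOT NULL columns: email is supplied; gpa is supplied; name is supplied; year is supplied.
CHECK constraints: 354 satisfies (year >= 0); 418 satisfies (gpa <> -1); 'abc' satisfies (building <> ''); 'val' satisfies (length(section) <= 50).
No constraint is violated.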